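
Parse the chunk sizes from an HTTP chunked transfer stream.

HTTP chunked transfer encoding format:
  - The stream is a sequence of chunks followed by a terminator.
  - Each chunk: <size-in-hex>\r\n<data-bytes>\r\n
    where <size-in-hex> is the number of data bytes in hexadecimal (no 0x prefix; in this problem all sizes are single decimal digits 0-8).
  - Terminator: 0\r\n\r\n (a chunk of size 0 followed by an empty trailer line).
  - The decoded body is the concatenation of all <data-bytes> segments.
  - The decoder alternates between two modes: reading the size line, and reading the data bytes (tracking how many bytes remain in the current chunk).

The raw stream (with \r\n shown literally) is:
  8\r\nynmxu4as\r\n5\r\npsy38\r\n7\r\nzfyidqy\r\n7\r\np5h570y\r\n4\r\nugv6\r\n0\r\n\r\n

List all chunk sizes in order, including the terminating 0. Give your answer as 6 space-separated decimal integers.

Answer: 8 5 7 7 4 0

Derivation:
Chunk 1: stream[0..1]='8' size=0x8=8, data at stream[3..11]='ynmxu4as' -> body[0..8], body so far='ynmxu4as'
Chunk 2: stream[13..14]='5' size=0x5=5, data at stream[16..21]='psy38' -> body[8..13], body so far='ynmxu4aspsy38'
Chunk 3: stream[23..24]='7' size=0x7=7, data at stream[26..33]='zfyidqy' -> body[13..20], body so far='ynmxu4aspsy38zfyidqy'
Chunk 4: stream[35..36]='7' size=0x7=7, data at stream[38..45]='p5h570y' -> body[20..27], body so far='ynmxu4aspsy38zfyidqyp5h570y'
Chunk 5: stream[47..48]='4' size=0x4=4, data at stream[50..54]='ugv6' -> body[27..31], body so far='ynmxu4aspsy38zfyidqyp5h570yugv6'
Chunk 6: stream[56..57]='0' size=0 (terminator). Final body='ynmxu4aspsy38zfyidqyp5h570yugv6' (31 bytes)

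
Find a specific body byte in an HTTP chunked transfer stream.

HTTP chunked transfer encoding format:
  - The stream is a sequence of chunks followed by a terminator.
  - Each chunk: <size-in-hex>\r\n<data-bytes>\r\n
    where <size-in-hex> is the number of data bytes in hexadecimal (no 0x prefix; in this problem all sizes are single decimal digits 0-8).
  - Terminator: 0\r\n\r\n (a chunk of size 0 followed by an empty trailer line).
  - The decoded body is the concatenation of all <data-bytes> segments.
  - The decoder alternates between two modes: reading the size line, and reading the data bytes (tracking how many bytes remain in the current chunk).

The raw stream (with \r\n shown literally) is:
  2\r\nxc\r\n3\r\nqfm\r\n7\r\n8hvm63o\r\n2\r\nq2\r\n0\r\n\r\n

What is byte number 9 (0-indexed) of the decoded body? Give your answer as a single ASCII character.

Chunk 1: stream[0..1]='2' size=0x2=2, data at stream[3..5]='xc' -> body[0..2], body so far='xc'
Chunk 2: stream[7..8]='3' size=0x3=3, data at stream[10..13]='qfm' -> body[2..5], body so far='xcqfm'
Chunk 3: stream[15..16]='7' size=0x7=7, data at stream[18..25]='8hvm63o' -> body[5..12], body so far='xcqfm8hvm63o'
Chunk 4: stream[27..28]='2' size=0x2=2, data at stream[30..32]='q2' -> body[12..14], body so far='xcqfm8hvm63oq2'
Chunk 5: stream[34..35]='0' size=0 (terminator). Final body='xcqfm8hvm63oq2' (14 bytes)
Body byte 9 = '6'

Answer: 6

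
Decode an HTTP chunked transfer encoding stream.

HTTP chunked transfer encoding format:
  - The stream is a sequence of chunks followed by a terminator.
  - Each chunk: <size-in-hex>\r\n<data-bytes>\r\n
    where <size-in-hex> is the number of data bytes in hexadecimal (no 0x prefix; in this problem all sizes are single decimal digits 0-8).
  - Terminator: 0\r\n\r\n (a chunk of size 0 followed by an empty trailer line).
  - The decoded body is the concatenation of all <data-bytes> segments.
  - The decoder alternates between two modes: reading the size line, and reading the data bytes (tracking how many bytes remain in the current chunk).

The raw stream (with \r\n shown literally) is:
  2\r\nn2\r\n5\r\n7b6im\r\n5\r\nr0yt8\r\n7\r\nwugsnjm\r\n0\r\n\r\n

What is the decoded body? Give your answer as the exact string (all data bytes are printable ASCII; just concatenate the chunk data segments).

Chunk 1: stream[0..1]='2' size=0x2=2, data at stream[3..5]='n2' -> body[0..2], body so far='n2'
Chunk 2: stream[7..8]='5' size=0x5=5, data at stream[10..15]='7b6im' -> body[2..7], body so far='n27b6im'
Chunk 3: stream[17..18]='5' size=0x5=5, data at stream[20..25]='r0yt8' -> body[7..12], body so far='n27b6imr0yt8'
Chunk 4: stream[27..28]='7' size=0x7=7, data at stream[30..37]='wugsnjm' -> body[12..19], body so far='n27b6imr0yt8wugsnjm'
Chunk 5: stream[39..40]='0' size=0 (terminator). Final body='n27b6imr0yt8wugsnjm' (19 bytes)

Answer: n27b6imr0yt8wugsnjm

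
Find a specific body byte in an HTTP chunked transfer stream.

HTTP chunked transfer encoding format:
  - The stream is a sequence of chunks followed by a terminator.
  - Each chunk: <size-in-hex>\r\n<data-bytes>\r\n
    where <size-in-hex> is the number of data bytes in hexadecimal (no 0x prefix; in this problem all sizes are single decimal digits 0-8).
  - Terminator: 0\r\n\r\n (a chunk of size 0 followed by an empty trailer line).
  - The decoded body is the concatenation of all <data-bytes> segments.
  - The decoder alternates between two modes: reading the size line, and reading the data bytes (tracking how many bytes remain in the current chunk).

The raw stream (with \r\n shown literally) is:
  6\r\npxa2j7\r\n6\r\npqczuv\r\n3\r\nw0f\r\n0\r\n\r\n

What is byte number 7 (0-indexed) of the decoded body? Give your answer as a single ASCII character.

Chunk 1: stream[0..1]='6' size=0x6=6, data at stream[3..9]='pxa2j7' -> body[0..6], body so far='pxa2j7'
Chunk 2: stream[11..12]='6' size=0x6=6, data at stream[14..20]='pqczuv' -> body[6..12], body so far='pxa2j7pqczuv'
Chunk 3: stream[22..23]='3' size=0x3=3, data at stream[25..28]='w0f' -> body[12..15], body so far='pxa2j7pqczuvw0f'
Chunk 4: stream[30..31]='0' size=0 (terminator). Final body='pxa2j7pqczuvw0f' (15 bytes)
Body byte 7 = 'q'

Answer: q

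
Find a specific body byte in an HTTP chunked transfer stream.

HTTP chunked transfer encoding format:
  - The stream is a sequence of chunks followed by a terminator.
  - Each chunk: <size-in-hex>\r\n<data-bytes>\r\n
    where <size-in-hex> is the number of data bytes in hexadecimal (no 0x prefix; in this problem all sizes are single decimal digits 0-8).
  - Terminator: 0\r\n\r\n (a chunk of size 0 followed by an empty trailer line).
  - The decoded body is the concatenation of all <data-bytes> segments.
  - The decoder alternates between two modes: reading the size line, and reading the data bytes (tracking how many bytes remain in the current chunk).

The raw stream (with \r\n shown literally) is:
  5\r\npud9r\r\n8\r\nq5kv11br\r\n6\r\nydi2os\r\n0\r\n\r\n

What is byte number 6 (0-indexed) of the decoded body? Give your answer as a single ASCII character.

Answer: 5

Derivation:
Chunk 1: stream[0..1]='5' size=0x5=5, data at stream[3..8]='pud9r' -> body[0..5], body so far='pud9r'
Chunk 2: stream[10..11]='8' size=0x8=8, data at stream[13..21]='q5kv11br' -> body[5..13], body so far='pud9rq5kv11br'
Chunk 3: stream[23..24]='6' size=0x6=6, data at stream[26..32]='ydi2os' -> body[13..19], body so far='pud9rq5kv11brydi2os'
Chunk 4: stream[34..35]='0' size=0 (terminator). Final body='pud9rq5kv11brydi2os' (19 bytes)
Body byte 6 = '5'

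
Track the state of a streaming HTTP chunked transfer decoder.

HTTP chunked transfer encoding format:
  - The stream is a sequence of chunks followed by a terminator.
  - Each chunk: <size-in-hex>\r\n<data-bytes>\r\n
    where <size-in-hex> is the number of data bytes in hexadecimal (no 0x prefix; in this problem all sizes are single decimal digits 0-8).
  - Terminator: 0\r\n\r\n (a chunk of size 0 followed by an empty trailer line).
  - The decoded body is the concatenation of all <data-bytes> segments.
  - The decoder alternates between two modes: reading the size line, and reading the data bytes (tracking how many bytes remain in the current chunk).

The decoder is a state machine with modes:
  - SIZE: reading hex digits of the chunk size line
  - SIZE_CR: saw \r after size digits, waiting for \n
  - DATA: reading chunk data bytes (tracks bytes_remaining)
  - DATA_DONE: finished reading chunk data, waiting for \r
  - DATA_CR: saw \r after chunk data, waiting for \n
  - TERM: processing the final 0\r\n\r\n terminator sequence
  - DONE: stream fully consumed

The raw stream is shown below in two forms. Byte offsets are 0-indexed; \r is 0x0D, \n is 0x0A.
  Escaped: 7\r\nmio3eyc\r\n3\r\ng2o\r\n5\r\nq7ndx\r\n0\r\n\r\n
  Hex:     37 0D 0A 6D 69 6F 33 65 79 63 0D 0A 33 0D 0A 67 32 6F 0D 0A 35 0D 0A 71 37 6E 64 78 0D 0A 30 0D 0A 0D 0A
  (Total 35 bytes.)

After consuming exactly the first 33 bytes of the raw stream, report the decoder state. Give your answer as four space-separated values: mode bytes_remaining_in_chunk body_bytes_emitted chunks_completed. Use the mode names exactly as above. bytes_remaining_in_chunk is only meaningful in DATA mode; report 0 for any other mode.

Byte 0 = '7': mode=SIZE remaining=0 emitted=0 chunks_done=0
Byte 1 = 0x0D: mode=SIZE_CR remaining=0 emitted=0 chunks_done=0
Byte 2 = 0x0A: mode=DATA remaining=7 emitted=0 chunks_done=0
Byte 3 = 'm': mode=DATA remaining=6 emitted=1 chunks_done=0
Byte 4 = 'i': mode=DATA remaining=5 emitted=2 chunks_done=0
Byte 5 = 'o': mode=DATA remaining=4 emitted=3 chunks_done=0
Byte 6 = '3': mode=DATA remaining=3 emitted=4 chunks_done=0
Byte 7 = 'e': mode=DATA remaining=2 emitted=5 chunks_done=0
Byte 8 = 'y': mode=DATA remaining=1 emitted=6 chunks_done=0
Byte 9 = 'c': mode=DATA_DONE remaining=0 emitted=7 chunks_done=0
Byte 10 = 0x0D: mode=DATA_CR remaining=0 emitted=7 chunks_done=0
Byte 11 = 0x0A: mode=SIZE remaining=0 emitted=7 chunks_done=1
Byte 12 = '3': mode=SIZE remaining=0 emitted=7 chunks_done=1
Byte 13 = 0x0D: mode=SIZE_CR remaining=0 emitted=7 chunks_done=1
Byte 14 = 0x0A: mode=DATA remaining=3 emitted=7 chunks_done=1
Byte 15 = 'g': mode=DATA remaining=2 emitted=8 chunks_done=1
Byte 16 = '2': mode=DATA remaining=1 emitted=9 chunks_done=1
Byte 17 = 'o': mode=DATA_DONE remaining=0 emitted=10 chunks_done=1
Byte 18 = 0x0D: mode=DATA_CR remaining=0 emitted=10 chunks_done=1
Byte 19 = 0x0A: mode=SIZE remaining=0 emitted=10 chunks_done=2
Byte 20 = '5': mode=SIZE remaining=0 emitted=10 chunks_done=2
Byte 21 = 0x0D: mode=SIZE_CR remaining=0 emitted=10 chunks_done=2
Byte 22 = 0x0A: mode=DATA remaining=5 emitted=10 chunks_done=2
Byte 23 = 'q': mode=DATA remaining=4 emitted=11 chunks_done=2
Byte 24 = '7': mode=DATA remaining=3 emitted=12 chunks_done=2
Byte 25 = 'n': mode=DATA remaining=2 emitted=13 chunks_done=2
Byte 26 = 'd': mode=DATA remaining=1 emitted=14 chunks_done=2
Byte 27 = 'x': mode=DATA_DONE remaining=0 emitted=15 chunks_done=2
Byte 28 = 0x0D: mode=DATA_CR remaining=0 emitted=15 chunks_done=2
Byte 29 = 0x0A: mode=SIZE remaining=0 emitted=15 chunks_done=3
Byte 30 = '0': mode=SIZE remaining=0 emitted=15 chunks_done=3
Byte 31 = 0x0D: mode=SIZE_CR remaining=0 emitted=15 chunks_done=3
Byte 32 = 0x0A: mode=TERM remaining=0 emitted=15 chunks_done=3

Answer: TERM 0 15 3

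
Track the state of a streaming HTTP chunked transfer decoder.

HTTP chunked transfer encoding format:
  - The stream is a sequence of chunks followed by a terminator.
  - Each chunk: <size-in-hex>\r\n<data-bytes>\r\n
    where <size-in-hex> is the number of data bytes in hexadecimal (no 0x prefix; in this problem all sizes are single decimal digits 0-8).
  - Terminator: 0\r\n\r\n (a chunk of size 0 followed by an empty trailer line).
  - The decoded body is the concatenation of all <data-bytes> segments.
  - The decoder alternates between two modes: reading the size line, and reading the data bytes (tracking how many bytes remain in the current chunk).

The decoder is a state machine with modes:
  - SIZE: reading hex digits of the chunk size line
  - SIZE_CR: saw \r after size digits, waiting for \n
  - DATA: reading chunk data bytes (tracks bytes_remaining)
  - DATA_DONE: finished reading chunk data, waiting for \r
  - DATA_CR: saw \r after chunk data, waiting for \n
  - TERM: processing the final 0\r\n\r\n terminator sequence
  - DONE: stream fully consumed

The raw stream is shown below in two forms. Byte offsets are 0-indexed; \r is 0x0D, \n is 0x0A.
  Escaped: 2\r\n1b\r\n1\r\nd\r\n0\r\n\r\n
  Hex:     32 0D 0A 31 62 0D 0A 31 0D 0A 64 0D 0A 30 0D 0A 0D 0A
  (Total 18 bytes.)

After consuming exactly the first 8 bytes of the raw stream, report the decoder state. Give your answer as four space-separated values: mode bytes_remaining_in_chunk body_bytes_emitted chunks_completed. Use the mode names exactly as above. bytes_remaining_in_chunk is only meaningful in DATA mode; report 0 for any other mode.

Byte 0 = '2': mode=SIZE remaining=0 emitted=0 chunks_done=0
Byte 1 = 0x0D: mode=SIZE_CR remaining=0 emitted=0 chunks_done=0
Byte 2 = 0x0A: mode=DATA remaining=2 emitted=0 chunks_done=0
Byte 3 = '1': mode=DATA remaining=1 emitted=1 chunks_done=0
Byte 4 = 'b': mode=DATA_DONE remaining=0 emitted=2 chunks_done=0
Byte 5 = 0x0D: mode=DATA_CR remaining=0 emitted=2 chunks_done=0
Byte 6 = 0x0A: mode=SIZE remaining=0 emitted=2 chunks_done=1
Byte 7 = '1': mode=SIZE remaining=0 emitted=2 chunks_done=1

Answer: SIZE 0 2 1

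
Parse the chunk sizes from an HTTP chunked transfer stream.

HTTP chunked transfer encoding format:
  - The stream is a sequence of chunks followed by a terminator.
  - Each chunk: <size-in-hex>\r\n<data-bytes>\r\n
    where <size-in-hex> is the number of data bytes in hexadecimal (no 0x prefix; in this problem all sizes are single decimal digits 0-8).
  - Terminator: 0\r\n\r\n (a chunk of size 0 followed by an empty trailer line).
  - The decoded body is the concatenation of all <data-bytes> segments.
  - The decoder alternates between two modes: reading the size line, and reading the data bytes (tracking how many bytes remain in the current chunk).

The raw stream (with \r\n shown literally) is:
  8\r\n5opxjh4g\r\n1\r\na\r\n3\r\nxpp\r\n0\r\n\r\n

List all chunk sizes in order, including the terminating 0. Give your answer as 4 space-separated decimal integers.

Answer: 8 1 3 0

Derivation:
Chunk 1: stream[0..1]='8' size=0x8=8, data at stream[3..11]='5opxjh4g' -> body[0..8], body so far='5opxjh4g'
Chunk 2: stream[13..14]='1' size=0x1=1, data at stream[16..17]='a' -> body[8..9], body so far='5opxjh4ga'
Chunk 3: stream[19..20]='3' size=0x3=3, data at stream[22..25]='xpp' -> body[9..12], body so far='5opxjh4gaxpp'
Chunk 4: stream[27..28]='0' size=0 (terminator). Final body='5opxjh4gaxpp' (12 bytes)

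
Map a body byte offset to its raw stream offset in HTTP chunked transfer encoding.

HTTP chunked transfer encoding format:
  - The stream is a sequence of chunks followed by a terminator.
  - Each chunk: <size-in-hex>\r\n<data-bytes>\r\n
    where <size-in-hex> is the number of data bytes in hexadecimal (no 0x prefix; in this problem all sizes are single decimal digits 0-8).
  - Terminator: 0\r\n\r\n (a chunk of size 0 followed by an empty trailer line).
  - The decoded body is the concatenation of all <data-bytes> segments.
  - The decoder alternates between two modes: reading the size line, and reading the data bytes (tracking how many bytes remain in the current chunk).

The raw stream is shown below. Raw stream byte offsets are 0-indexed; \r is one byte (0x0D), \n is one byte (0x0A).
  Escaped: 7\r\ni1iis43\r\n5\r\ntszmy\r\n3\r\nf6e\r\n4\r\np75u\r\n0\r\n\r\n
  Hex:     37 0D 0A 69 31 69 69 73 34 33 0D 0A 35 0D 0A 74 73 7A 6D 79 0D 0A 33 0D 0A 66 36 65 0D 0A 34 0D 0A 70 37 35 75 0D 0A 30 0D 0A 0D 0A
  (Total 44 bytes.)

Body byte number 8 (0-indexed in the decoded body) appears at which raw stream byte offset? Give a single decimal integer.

Answer: 16

Derivation:
Chunk 1: stream[0..1]='7' size=0x7=7, data at stream[3..10]='i1iis43' -> body[0..7], body so far='i1iis43'
Chunk 2: stream[12..13]='5' size=0x5=5, data at stream[15..20]='tszmy' -> body[7..12], body so far='i1iis43tszmy'
Chunk 3: stream[22..23]='3' size=0x3=3, data at stream[25..28]='f6e' -> body[12..15], body so far='i1iis43tszmyf6e'
Chunk 4: stream[30..31]='4' size=0x4=4, data at stream[33..37]='p75u' -> body[15..19], body so far='i1iis43tszmyf6ep75u'
Chunk 5: stream[39..40]='0' size=0 (terminator). Final body='i1iis43tszmyf6ep75u' (19 bytes)
Body byte 8 at stream offset 16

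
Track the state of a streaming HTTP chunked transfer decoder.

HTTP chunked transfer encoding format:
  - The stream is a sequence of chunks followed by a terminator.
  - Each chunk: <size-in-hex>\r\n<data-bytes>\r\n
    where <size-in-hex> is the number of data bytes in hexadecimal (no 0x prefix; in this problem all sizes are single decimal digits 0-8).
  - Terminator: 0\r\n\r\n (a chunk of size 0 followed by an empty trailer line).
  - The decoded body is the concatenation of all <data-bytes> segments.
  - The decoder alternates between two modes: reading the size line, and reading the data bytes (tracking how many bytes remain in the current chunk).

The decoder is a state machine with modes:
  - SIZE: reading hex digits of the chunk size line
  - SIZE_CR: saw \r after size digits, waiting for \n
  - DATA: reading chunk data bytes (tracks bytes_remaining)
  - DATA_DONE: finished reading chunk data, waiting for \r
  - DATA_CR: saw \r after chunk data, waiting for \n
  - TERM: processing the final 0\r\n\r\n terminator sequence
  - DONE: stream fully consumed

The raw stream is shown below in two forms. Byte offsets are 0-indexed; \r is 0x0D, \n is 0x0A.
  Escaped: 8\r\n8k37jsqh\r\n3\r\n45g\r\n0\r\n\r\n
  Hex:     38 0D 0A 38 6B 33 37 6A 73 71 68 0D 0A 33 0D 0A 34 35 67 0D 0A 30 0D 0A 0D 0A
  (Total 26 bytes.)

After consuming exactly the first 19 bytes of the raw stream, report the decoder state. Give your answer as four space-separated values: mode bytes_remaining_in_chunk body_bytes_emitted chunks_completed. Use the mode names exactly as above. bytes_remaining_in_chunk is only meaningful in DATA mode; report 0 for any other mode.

Byte 0 = '8': mode=SIZE remaining=0 emitted=0 chunks_done=0
Byte 1 = 0x0D: mode=SIZE_CR remaining=0 emitted=0 chunks_done=0
Byte 2 = 0x0A: mode=DATA remaining=8 emitted=0 chunks_done=0
Byte 3 = '8': mode=DATA remaining=7 emitted=1 chunks_done=0
Byte 4 = 'k': mode=DATA remaining=6 emitted=2 chunks_done=0
Byte 5 = '3': mode=DATA remaining=5 emitted=3 chunks_done=0
Byte 6 = '7': mode=DATA remaining=4 emitted=4 chunks_done=0
Byte 7 = 'j': mode=DATA remaining=3 emitted=5 chunks_done=0
Byte 8 = 's': mode=DATA remaining=2 emitted=6 chunks_done=0
Byte 9 = 'q': mode=DATA remaining=1 emitted=7 chunks_done=0
Byte 10 = 'h': mode=DATA_DONE remaining=0 emitted=8 chunks_done=0
Byte 11 = 0x0D: mode=DATA_CR remaining=0 emitted=8 chunks_done=0
Byte 12 = 0x0A: mode=SIZE remaining=0 emitted=8 chunks_done=1
Byte 13 = '3': mode=SIZE remaining=0 emitted=8 chunks_done=1
Byte 14 = 0x0D: mode=SIZE_CR remaining=0 emitted=8 chunks_done=1
Byte 15 = 0x0A: mode=DATA remaining=3 emitted=8 chunks_done=1
Byte 16 = '4': mode=DATA remaining=2 emitted=9 chunks_done=1
Byte 17 = '5': mode=DATA remaining=1 emitted=10 chunks_done=1
Byte 18 = 'g': mode=DATA_DONE remaining=0 emitted=11 chunks_done=1

Answer: DATA_DONE 0 11 1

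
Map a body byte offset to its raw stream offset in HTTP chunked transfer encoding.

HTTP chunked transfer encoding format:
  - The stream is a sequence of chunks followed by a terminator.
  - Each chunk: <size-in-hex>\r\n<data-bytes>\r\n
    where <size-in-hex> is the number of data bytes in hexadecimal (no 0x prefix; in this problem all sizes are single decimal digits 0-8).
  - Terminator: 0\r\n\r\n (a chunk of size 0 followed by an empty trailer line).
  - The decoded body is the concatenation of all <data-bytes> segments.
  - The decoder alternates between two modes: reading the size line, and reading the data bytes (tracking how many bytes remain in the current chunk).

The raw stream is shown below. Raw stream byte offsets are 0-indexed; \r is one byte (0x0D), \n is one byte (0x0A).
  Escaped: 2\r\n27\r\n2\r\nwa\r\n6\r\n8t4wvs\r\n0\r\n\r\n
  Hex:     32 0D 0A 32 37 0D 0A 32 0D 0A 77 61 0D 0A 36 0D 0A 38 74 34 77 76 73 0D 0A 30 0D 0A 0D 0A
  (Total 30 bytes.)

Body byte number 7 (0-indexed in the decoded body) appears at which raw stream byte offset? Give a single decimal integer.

Answer: 20

Derivation:
Chunk 1: stream[0..1]='2' size=0x2=2, data at stream[3..5]='27' -> body[0..2], body so far='27'
Chunk 2: stream[7..8]='2' size=0x2=2, data at stream[10..12]='wa' -> body[2..4], body so far='27wa'
Chunk 3: stream[14..15]='6' size=0x6=6, data at stream[17..23]='8t4wvs' -> body[4..10], body so far='27wa8t4wvs'
Chunk 4: stream[25..26]='0' size=0 (terminator). Final body='27wa8t4wvs' (10 bytes)
Body byte 7 at stream offset 20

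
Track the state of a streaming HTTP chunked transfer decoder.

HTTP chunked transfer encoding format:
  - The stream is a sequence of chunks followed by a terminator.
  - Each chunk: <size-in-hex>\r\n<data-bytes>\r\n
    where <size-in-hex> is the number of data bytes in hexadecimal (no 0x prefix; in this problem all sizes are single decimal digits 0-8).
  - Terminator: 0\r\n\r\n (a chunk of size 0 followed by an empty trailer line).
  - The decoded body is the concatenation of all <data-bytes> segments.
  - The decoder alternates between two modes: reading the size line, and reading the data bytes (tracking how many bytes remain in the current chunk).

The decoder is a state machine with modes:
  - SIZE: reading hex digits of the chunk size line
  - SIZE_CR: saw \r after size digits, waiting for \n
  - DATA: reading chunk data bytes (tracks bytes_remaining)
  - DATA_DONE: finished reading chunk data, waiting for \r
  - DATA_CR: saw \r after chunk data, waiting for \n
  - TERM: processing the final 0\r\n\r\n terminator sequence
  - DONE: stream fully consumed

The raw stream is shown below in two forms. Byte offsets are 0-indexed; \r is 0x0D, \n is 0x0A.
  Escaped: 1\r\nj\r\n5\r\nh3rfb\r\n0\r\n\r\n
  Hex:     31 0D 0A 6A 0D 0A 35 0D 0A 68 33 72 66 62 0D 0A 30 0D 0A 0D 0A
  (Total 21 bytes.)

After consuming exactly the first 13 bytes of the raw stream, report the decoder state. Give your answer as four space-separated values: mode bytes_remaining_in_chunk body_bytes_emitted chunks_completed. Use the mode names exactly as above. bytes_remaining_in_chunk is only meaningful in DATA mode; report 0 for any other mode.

Answer: DATA 1 5 1

Derivation:
Byte 0 = '1': mode=SIZE remaining=0 emitted=0 chunks_done=0
Byte 1 = 0x0D: mode=SIZE_CR remaining=0 emitted=0 chunks_done=0
Byte 2 = 0x0A: mode=DATA remaining=1 emitted=0 chunks_done=0
Byte 3 = 'j': mode=DATA_DONE remaining=0 emitted=1 chunks_done=0
Byte 4 = 0x0D: mode=DATA_CR remaining=0 emitted=1 chunks_done=0
Byte 5 = 0x0A: mode=SIZE remaining=0 emitted=1 chunks_done=1
Byte 6 = '5': mode=SIZE remaining=0 emitted=1 chunks_done=1
Byte 7 = 0x0D: mode=SIZE_CR remaining=0 emitted=1 chunks_done=1
Byte 8 = 0x0A: mode=DATA remaining=5 emitted=1 chunks_done=1
Byte 9 = 'h': mode=DATA remaining=4 emitted=2 chunks_done=1
Byte 10 = '3': mode=DATA remaining=3 emitted=3 chunks_done=1
Byte 11 = 'r': mode=DATA remaining=2 emitted=4 chunks_done=1
Byte 12 = 'f': mode=DATA remaining=1 emitted=5 chunks_done=1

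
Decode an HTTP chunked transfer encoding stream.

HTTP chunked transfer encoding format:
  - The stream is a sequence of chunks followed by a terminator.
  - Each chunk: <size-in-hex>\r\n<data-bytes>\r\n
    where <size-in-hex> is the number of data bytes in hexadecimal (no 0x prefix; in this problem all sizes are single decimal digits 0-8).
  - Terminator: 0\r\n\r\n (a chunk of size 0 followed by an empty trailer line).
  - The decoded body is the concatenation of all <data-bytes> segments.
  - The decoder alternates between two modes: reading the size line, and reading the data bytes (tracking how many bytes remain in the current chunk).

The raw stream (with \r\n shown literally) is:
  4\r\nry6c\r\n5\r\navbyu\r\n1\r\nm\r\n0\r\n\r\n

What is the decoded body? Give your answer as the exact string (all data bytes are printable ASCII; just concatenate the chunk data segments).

Chunk 1: stream[0..1]='4' size=0x4=4, data at stream[3..7]='ry6c' -> body[0..4], body so far='ry6c'
Chunk 2: stream[9..10]='5' size=0x5=5, data at stream[12..17]='avbyu' -> body[4..9], body so far='ry6cavbyu'
Chunk 3: stream[19..20]='1' size=0x1=1, data at stream[22..23]='m' -> body[9..10], body so far='ry6cavbyum'
Chunk 4: stream[25..26]='0' size=0 (terminator). Final body='ry6cavbyum' (10 bytes)

Answer: ry6cavbyum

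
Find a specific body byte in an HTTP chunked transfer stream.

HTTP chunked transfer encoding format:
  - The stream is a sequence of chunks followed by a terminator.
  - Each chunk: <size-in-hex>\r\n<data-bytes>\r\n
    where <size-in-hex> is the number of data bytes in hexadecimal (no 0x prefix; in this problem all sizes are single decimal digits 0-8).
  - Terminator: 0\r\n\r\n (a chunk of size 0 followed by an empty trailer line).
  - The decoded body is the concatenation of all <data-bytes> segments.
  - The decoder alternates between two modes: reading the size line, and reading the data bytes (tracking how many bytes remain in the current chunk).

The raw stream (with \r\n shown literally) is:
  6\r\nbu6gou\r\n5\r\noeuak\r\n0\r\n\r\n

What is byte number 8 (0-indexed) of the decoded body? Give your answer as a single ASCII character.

Answer: u

Derivation:
Chunk 1: stream[0..1]='6' size=0x6=6, data at stream[3..9]='bu6gou' -> body[0..6], body so far='bu6gou'
Chunk 2: stream[11..12]='5' size=0x5=5, data at stream[14..19]='oeuak' -> body[6..11], body so far='bu6gouoeuak'
Chunk 3: stream[21..22]='0' size=0 (terminator). Final body='bu6gouoeuak' (11 bytes)
Body byte 8 = 'u'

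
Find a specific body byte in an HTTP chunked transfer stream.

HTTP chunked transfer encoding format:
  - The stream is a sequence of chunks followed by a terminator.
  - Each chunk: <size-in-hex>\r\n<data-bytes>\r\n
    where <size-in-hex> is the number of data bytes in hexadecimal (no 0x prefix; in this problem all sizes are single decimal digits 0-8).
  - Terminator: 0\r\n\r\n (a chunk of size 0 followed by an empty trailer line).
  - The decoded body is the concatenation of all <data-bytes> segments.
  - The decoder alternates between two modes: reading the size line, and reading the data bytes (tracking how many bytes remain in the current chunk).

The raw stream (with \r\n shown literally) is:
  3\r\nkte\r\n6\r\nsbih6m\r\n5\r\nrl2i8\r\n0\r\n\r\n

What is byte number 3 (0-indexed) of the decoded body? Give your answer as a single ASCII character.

Chunk 1: stream[0..1]='3' size=0x3=3, data at stream[3..6]='kte' -> body[0..3], body so far='kte'
Chunk 2: stream[8..9]='6' size=0x6=6, data at stream[11..17]='sbih6m' -> body[3..9], body so far='ktesbih6m'
Chunk 3: stream[19..20]='5' size=0x5=5, data at stream[22..27]='rl2i8' -> body[9..14], body so far='ktesbih6mrl2i8'
Chunk 4: stream[29..30]='0' size=0 (terminator). Final body='ktesbih6mrl2i8' (14 bytes)
Body byte 3 = 's'

Answer: s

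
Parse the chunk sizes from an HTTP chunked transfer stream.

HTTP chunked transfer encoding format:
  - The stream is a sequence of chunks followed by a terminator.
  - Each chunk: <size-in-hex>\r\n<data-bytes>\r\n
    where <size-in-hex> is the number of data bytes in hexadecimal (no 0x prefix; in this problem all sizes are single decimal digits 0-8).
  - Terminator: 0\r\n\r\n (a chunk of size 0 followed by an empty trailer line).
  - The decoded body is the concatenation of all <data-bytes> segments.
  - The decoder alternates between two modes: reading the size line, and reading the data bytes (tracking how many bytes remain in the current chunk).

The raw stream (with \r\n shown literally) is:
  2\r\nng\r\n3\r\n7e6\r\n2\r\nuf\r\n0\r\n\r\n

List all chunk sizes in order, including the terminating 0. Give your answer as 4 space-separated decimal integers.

Chunk 1: stream[0..1]='2' size=0x2=2, data at stream[3..5]='ng' -> body[0..2], body so far='ng'
Chunk 2: stream[7..8]='3' size=0x3=3, data at stream[10..13]='7e6' -> body[2..5], body so far='ng7e6'
Chunk 3: stream[15..16]='2' size=0x2=2, data at stream[18..20]='uf' -> body[5..7], body so far='ng7e6uf'
Chunk 4: stream[22..23]='0' size=0 (terminator). Final body='ng7e6uf' (7 bytes)

Answer: 2 3 2 0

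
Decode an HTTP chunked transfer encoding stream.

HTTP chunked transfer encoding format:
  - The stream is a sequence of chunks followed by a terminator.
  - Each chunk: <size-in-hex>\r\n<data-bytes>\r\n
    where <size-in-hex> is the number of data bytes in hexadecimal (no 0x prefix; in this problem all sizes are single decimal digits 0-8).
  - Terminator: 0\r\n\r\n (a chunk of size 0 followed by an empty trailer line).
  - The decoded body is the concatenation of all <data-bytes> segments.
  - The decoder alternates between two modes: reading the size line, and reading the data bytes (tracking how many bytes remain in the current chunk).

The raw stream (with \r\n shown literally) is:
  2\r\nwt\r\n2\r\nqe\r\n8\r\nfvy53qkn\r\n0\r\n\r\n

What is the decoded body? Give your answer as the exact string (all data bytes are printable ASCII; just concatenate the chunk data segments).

Chunk 1: stream[0..1]='2' size=0x2=2, data at stream[3..5]='wt' -> body[0..2], body so far='wt'
Chunk 2: stream[7..8]='2' size=0x2=2, data at stream[10..12]='qe' -> body[2..4], body so far='wtqe'
Chunk 3: stream[14..15]='8' size=0x8=8, data at stream[17..25]='fvy53qkn' -> body[4..12], body so far='wtqefvy53qkn'
Chunk 4: stream[27..28]='0' size=0 (terminator). Final body='wtqefvy53qkn' (12 bytes)

Answer: wtqefvy53qkn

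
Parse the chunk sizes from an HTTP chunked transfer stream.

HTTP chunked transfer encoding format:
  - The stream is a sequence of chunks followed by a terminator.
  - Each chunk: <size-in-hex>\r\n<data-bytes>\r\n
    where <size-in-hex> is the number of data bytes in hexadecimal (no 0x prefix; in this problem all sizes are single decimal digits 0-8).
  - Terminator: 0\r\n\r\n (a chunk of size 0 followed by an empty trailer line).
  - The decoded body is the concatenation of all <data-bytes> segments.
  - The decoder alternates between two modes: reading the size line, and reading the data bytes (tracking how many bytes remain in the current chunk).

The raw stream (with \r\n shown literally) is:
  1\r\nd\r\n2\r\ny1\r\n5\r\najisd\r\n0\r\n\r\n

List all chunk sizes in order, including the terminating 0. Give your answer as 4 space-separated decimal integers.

Answer: 1 2 5 0

Derivation:
Chunk 1: stream[0..1]='1' size=0x1=1, data at stream[3..4]='d' -> body[0..1], body so far='d'
Chunk 2: stream[6..7]='2' size=0x2=2, data at stream[9..11]='y1' -> body[1..3], body so far='dy1'
Chunk 3: stream[13..14]='5' size=0x5=5, data at stream[16..21]='ajisd' -> body[3..8], body so far='dy1ajisd'
Chunk 4: stream[23..24]='0' size=0 (terminator). Final body='dy1ajisd' (8 bytes)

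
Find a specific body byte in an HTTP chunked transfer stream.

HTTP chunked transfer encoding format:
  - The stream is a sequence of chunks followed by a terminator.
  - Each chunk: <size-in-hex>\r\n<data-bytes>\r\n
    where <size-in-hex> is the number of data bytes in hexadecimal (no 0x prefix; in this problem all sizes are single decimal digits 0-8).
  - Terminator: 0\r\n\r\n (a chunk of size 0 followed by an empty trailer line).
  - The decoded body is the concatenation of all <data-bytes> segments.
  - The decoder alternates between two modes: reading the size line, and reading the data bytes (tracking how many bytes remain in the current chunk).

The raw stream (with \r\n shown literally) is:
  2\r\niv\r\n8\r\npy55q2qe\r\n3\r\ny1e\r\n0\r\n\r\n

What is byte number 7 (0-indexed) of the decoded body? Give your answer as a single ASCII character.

Answer: 2

Derivation:
Chunk 1: stream[0..1]='2' size=0x2=2, data at stream[3..5]='iv' -> body[0..2], body so far='iv'
Chunk 2: stream[7..8]='8' size=0x8=8, data at stream[10..18]='py55q2qe' -> body[2..10], body so far='ivpy55q2qe'
Chunk 3: stream[20..21]='3' size=0x3=3, data at stream[23..26]='y1e' -> body[10..13], body so far='ivpy55q2qey1e'
Chunk 4: stream[28..29]='0' size=0 (terminator). Final body='ivpy55q2qey1e' (13 bytes)
Body byte 7 = '2'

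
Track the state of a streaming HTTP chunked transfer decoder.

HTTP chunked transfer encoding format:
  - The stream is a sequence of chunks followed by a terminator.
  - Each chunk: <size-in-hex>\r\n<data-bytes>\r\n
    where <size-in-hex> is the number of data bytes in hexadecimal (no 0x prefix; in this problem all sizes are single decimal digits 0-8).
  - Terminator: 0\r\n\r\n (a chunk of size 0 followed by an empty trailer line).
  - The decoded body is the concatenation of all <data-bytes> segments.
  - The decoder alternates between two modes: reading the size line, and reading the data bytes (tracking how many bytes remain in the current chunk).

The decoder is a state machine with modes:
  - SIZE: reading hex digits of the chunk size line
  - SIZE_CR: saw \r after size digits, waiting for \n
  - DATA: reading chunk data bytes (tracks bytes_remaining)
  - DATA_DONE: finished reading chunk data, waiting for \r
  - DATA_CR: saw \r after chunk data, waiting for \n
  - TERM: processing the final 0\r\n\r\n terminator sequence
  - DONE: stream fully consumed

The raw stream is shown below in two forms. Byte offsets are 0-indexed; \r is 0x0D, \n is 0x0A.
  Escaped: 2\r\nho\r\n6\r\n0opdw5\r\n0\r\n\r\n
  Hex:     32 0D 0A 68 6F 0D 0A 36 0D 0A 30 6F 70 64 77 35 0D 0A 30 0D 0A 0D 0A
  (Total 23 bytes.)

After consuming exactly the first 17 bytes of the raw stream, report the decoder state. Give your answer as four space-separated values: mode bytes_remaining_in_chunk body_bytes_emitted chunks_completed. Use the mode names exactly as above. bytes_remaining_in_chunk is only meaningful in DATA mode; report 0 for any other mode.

Byte 0 = '2': mode=SIZE remaining=0 emitted=0 chunks_done=0
Byte 1 = 0x0D: mode=SIZE_CR remaining=0 emitted=0 chunks_done=0
Byte 2 = 0x0A: mode=DATA remaining=2 emitted=0 chunks_done=0
Byte 3 = 'h': mode=DATA remaining=1 emitted=1 chunks_done=0
Byte 4 = 'o': mode=DATA_DONE remaining=0 emitted=2 chunks_done=0
Byte 5 = 0x0D: mode=DATA_CR remaining=0 emitted=2 chunks_done=0
Byte 6 = 0x0A: mode=SIZE remaining=0 emitted=2 chunks_done=1
Byte 7 = '6': mode=SIZE remaining=0 emitted=2 chunks_done=1
Byte 8 = 0x0D: mode=SIZE_CR remaining=0 emitted=2 chunks_done=1
Byte 9 = 0x0A: mode=DATA remaining=6 emitted=2 chunks_done=1
Byte 10 = '0': mode=DATA remaining=5 emitted=3 chunks_done=1
Byte 11 = 'o': mode=DATA remaining=4 emitted=4 chunks_done=1
Byte 12 = 'p': mode=DATA remaining=3 emitted=5 chunks_done=1
Byte 13 = 'd': mode=DATA remaining=2 emitted=6 chunks_done=1
Byte 14 = 'w': mode=DATA remaining=1 emitted=7 chunks_done=1
Byte 15 = '5': mode=DATA_DONE remaining=0 emitted=8 chunks_done=1
Byte 16 = 0x0D: mode=DATA_CR remaining=0 emitted=8 chunks_done=1

Answer: DATA_CR 0 8 1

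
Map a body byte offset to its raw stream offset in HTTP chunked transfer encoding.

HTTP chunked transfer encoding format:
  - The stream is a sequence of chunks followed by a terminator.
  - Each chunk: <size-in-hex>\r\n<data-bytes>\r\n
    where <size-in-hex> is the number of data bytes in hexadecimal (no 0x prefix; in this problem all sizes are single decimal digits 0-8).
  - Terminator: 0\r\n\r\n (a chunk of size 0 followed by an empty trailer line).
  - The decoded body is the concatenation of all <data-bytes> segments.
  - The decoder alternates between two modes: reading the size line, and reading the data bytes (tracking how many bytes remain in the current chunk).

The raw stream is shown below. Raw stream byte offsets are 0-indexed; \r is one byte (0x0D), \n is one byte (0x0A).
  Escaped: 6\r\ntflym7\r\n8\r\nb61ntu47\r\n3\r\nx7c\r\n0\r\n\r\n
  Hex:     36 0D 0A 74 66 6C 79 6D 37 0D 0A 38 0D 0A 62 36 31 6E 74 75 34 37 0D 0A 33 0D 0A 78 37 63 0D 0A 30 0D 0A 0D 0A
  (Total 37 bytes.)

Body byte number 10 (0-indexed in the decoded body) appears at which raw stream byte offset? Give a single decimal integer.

Chunk 1: stream[0..1]='6' size=0x6=6, data at stream[3..9]='tflym7' -> body[0..6], body so far='tflym7'
Chunk 2: stream[11..12]='8' size=0x8=8, data at stream[14..22]='b61ntu47' -> body[6..14], body so far='tflym7b61ntu47'
Chunk 3: stream[24..25]='3' size=0x3=3, data at stream[27..30]='x7c' -> body[14..17], body so far='tflym7b61ntu47x7c'
Chunk 4: stream[32..33]='0' size=0 (terminator). Final body='tflym7b61ntu47x7c' (17 bytes)
Body byte 10 at stream offset 18

Answer: 18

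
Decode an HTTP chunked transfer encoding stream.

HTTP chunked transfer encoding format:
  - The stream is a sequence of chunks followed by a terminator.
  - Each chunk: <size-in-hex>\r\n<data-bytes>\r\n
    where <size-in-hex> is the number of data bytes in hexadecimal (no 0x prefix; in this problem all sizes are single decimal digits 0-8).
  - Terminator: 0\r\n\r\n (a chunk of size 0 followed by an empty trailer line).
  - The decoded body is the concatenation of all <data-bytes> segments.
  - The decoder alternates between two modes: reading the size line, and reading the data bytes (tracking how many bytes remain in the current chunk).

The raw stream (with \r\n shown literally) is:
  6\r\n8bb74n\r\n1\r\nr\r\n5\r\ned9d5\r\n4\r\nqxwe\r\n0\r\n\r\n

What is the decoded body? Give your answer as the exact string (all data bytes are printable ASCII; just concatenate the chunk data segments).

Answer: 8bb74nred9d5qxwe

Derivation:
Chunk 1: stream[0..1]='6' size=0x6=6, data at stream[3..9]='8bb74n' -> body[0..6], body so far='8bb74n'
Chunk 2: stream[11..12]='1' size=0x1=1, data at stream[14..15]='r' -> body[6..7], body so far='8bb74nr'
Chunk 3: stream[17..18]='5' size=0x5=5, data at stream[20..25]='ed9d5' -> body[7..12], body so far='8bb74nred9d5'
Chunk 4: stream[27..28]='4' size=0x4=4, data at stream[30..34]='qxwe' -> body[12..16], body so far='8bb74nred9d5qxwe'
Chunk 5: stream[36..37]='0' size=0 (terminator). Final body='8bb74nred9d5qxwe' (16 bytes)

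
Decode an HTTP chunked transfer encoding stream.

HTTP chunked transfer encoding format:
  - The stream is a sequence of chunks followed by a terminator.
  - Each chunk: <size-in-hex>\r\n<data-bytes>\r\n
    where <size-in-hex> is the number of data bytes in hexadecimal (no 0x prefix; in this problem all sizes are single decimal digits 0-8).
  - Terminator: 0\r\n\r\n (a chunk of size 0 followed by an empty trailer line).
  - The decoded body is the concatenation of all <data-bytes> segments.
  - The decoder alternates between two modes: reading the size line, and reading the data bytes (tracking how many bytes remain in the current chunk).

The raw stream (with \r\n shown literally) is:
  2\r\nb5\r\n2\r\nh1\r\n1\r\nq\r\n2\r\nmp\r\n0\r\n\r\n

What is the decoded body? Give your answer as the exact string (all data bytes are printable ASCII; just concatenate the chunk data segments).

Answer: b5h1qmp

Derivation:
Chunk 1: stream[0..1]='2' size=0x2=2, data at stream[3..5]='b5' -> body[0..2], body so far='b5'
Chunk 2: stream[7..8]='2' size=0x2=2, data at stream[10..12]='h1' -> body[2..4], body so far='b5h1'
Chunk 3: stream[14..15]='1' size=0x1=1, data at stream[17..18]='q' -> body[4..5], body so far='b5h1q'
Chunk 4: stream[20..21]='2' size=0x2=2, data at stream[23..25]='mp' -> body[5..7], body so far='b5h1qmp'
Chunk 5: stream[27..28]='0' size=0 (terminator). Final body='b5h1qmp' (7 bytes)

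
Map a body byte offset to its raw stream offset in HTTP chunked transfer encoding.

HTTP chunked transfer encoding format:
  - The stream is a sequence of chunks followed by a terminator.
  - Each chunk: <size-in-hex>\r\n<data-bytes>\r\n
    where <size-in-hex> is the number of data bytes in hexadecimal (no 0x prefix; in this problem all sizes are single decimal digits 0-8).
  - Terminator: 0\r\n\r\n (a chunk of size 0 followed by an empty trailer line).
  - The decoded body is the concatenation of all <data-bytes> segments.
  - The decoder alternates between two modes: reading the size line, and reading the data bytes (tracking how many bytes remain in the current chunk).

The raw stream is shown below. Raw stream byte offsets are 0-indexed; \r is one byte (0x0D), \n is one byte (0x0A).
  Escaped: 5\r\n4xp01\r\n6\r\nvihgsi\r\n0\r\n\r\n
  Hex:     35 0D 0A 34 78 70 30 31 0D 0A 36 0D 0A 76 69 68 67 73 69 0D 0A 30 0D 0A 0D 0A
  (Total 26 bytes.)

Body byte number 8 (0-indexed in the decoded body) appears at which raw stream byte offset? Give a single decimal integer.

Chunk 1: stream[0..1]='5' size=0x5=5, data at stream[3..8]='4xp01' -> body[0..5], body so far='4xp01'
Chunk 2: stream[10..11]='6' size=0x6=6, data at stream[13..19]='vihgsi' -> body[5..11], body so far='4xp01vihgsi'
Chunk 3: stream[21..22]='0' size=0 (terminator). Final body='4xp01vihgsi' (11 bytes)
Body byte 8 at stream offset 16

Answer: 16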